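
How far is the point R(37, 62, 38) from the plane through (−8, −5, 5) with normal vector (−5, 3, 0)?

The plane has equation n·(r − (−8, −5, 5)) = 0, i.e. n·r = 25.
d = |(-5)·37 + 3·62 − 25| / √(25 + 9 + 0) = |-24| / √34 = 24/√34.

12√34/17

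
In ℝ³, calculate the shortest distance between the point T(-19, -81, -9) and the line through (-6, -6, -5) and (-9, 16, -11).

A direction vector is d = (-3, 22, -6).
AP = (-13, -75, -4), and AP × d = (538, -66, -511).
|AP × d|² = 554921 and |d|² = 529, so the distance is √(554921/529) = √1049.

√1049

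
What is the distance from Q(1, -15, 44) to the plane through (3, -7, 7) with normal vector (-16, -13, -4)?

The plane has equation n·(r − (3, -7, 7)) = 0, i.e. n·r = 15.
d = |(-16)·1 + (-13)·(-15) + (-4)·44 − 15| / √(256 + 169 + 16) = |-12| / 21 = 4/7.

4/7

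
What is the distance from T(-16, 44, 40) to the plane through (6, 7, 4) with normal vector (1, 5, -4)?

19/√42

The plane has equation n·(r − (6, 7, 4)) = 0, i.e. n·r = 25.
Then n·(-16, 44, 40) - 25 = 19.
|n| = √(1 + 25 + 16) = √42, so the distance is |19|/√42 = 19√42/42.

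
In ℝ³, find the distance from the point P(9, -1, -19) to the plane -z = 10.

9

Normal vector n = (0, 0, -1), and n·(9, -1, -19) - 10 = 9.
|n| = √(0 + 0 + 1) = 1, so the distance is |9|/1 = 9.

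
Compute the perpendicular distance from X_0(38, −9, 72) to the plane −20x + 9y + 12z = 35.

d = |(-20)·38 + 9·(-9) + 12·72 − 35| / √(400 + 81 + 144) = |-12| / 25 = 12/25.

12/25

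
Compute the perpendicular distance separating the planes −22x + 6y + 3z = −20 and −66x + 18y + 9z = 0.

20/23

Divide the second equation by 3 to match normals: −22x + 6y + 3z = 0.
Both planes have normal n = (−22, 6, 3), |n| = 23. Any point on the first plane is at distance |0 − (-20)|/|n| = 20/23 from the second.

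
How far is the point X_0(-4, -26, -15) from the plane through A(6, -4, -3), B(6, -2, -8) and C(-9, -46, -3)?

2/5

AB = (0, 2, -5) and AC = (-15, -42, 0), so a normal is n = AB × AC = (-210, 75, 30).
Then n·(-4, -26, -15) - (-1650) = 90.
|n| = √(44100 + 5625 + 900) = 225, so the distance is |90|/225 = 2/5.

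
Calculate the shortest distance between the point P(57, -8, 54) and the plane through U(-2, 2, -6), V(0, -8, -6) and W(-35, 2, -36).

6

UV = (2, -10, 0) and UW = (-33, 0, -30), so a normal is n = UV × UW = (300, 60, -330).
Then n·(57, -8, 54) - 1500 = -2700.
|n| = √(90000 + 3600 + 108900) = 450, so the distance is |-2700|/450 = 6.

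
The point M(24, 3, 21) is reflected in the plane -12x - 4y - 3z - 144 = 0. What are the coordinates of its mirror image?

(-48, -21, 3)

n = (-12, -4, -3), |n|² = 169, n·M − 144 = -507, so t = -507/169 = -3.
Foot F = M − (-3)·n = (-12, -9, 12); the reflection is 2F − M = (-48, -21, 3).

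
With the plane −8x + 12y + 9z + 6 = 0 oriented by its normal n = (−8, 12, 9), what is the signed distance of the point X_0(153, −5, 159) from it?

9

n·X_0 − (-6) = 153.
|n| = 17, so the signed distance is 153/17 = 9.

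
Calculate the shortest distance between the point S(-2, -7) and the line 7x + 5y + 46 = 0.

3/√74

The normal to the line is n = (7, 5) with |n| = √74.
|n·S − (-46)| = |-49 − (-46)| = 3, so the distance is 3/√74 = 3√74/74.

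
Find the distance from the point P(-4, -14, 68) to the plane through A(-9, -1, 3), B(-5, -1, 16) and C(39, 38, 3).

AB = (4, 0, 13) and AC = (48, 39, 0), so a normal is n = AB × AC = (-507, 624, 156).
Then n·(-4, -14, 68) - 4407 = -507.
|n| = √(257049 + 389376 + 24336) = 819, so the distance is |-507|/819 = 13/21.

13/21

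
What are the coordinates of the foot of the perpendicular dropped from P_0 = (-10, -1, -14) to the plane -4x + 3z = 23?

The perpendicular from P_0 has direction n = (-4, 0, 3): r = (-10, -1, -14) + λ(-4, 0, 3).
Substitute into the plane: n·(P_0 + λn) = 23 gives -2 + 25λ = 23, so λ = 1.
Foot = (-10, -1, -14) + 1·(-4, 0, 3) = (-14, -1, -11).

(-14, -1, -11)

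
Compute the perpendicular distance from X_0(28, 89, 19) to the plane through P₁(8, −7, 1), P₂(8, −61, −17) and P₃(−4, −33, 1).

P₁P₂ = (0, −54, −18) and P₁P₃ = (−12, −26, 0), so a normal is n = P₁P₂ × P₁P₃ = (−468, 216, −648).
Then n·(28, 89, 19) − (−5904) = −288.
|n| = √(219024 + 46656 + 419904) = 828, so the distance is |-288|/828 = 8/23.

8/23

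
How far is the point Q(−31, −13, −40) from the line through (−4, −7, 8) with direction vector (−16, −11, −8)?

3√145

Direction vector d = (−16, −11, −8).
AP = (−27, −6, −48); AP·d = 882, |AP|² = 3069, |d|² = 441.
distance² = |AP|² − (AP·d)²/|d|² = 3069 − 777924/441 = 1305, so the distance is 3√145.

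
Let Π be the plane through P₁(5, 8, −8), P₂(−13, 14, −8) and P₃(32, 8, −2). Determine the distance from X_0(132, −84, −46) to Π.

4

P₁P₂ = (−18, 6, 0) and P₁P₃ = (27, 0, 6), so a normal is n = P₁P₂ × P₁P₃ = (36, 108, −162).
d = |36·132 + 108·(-84) + (-162)·(-46) − 2340| / √(1296 + 11664 + 26244) = |792| / 198 = 4.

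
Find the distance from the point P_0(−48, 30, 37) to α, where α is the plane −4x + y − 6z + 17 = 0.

17√53/53

Normal vector n = (−4, 1, −6), and n·(−48, 30, 37) − (−17) = 17.
|n| = √(16 + 1 + 36) = √53, so the distance is |17|/√53 = 17√53/53.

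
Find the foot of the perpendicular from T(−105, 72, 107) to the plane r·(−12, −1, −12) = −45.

n = (−12, −1, −12), |n|² = 289, and n·T − (-45) = -51.
t = -51/289 = -3/17, so the foot is T − t·n = (−105, 72, 107) − (-3/17)·(−12, −1, −12) = (−1821/17, 1221/17, 1783/17).

(-1821/17, 1221/17, 1783/17)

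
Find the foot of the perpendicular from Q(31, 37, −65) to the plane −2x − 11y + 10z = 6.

n = (−2, −11, 10), |n|² = 225, and n·Q − 6 = -1125.
t = -1125/225 = -5, so the foot is Q − t·n = (31, 37, −65) − (-5)·(−2, −11, 10) = (21, −18, −15).

(21, -18, -15)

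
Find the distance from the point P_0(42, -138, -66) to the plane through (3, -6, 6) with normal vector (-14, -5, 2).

2

The plane has equation n·(r − (3, -6, 6)) = 0, i.e. n·r = 0.
n = (-14, -5, 2); n·P − 0 = -30; |n| = 15; distance = 30/15 = 2.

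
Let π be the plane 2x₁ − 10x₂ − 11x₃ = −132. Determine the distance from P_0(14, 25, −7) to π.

d = |2·14 + (-10)·25 + (-11)·(-7) − (-132)| / √(4 + 100 + 121) = |-13| / 15 = 13/15.

13/15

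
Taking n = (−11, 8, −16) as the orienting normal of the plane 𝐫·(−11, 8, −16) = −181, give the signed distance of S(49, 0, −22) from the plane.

n·S − (-181) = -6.
|n| = 21, so the signed distance is -6/21 = -2/7.

-2/7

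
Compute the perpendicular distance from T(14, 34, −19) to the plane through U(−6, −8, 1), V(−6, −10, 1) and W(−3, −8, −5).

UV = (0, −2, 0) and UW = (3, 0, −6), so a normal is n = UV × UW = (12, 0, 6).
Then n·(14, 34, −19) − (−66) = 120.
|n| = √(144 + 0 + 36) = 6√5, so the distance is |120|/(6√5) = 4√5.

4√5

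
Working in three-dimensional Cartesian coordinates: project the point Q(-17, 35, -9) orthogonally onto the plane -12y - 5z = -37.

(-17, 11, -19)

n = (0, -12, -5), |n|² = 169, and n·Q − (-37) = -338.
t = -338/169 = -2, so the foot is Q − t·n = (-17, 35, -9) − (-2)·(0, -12, -5) = (-17, 11, -19).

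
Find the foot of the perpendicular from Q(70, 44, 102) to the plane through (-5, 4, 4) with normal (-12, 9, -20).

(22, 80, 22)

n = (-12, 9, -20), |n|² = 625, and n·Q − 16 = -2500.
t = -2500/625 = -4, so the foot is Q − t·n = (70, 44, 102) − (-4)·(-12, 9, -20) = (22, 80, 22).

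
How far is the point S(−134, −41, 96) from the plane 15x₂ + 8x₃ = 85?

4

Normal vector n = (0, 15, 8), and n·(−134, −41, 96) − 85 = 68.
|n| = √(0 + 225 + 64) = 17, so the distance is |68|/17 = 4.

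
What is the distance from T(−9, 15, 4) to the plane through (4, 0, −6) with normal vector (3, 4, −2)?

√29/29

The plane has equation n·(r − (4, 0, −6)) = 0, i.e. n·r = 24.
d = |3·(-9) + 4·15 + (-2)·4 − 24| / √(9 + 16 + 4) = |1| / √29 = 1/√29.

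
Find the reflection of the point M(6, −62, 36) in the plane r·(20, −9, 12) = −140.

With n = (20, −9, 12), the signed offset is (n·M − (-140))/|n|² = 1250/625 = 2.
M' = M − 2t·n = (6, −62, 36) − 4·(20, −9, 12) = (−74, −26, −12).

(-74, -26, -12)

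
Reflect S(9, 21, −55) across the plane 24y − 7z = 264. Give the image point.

With n = (0, 24, −7), the signed offset is (n·S − 264)/|n|² = 625/625 = 1.
S' = S − 2t·n = (9, 21, −55) − 2·(0, 24, −7) = (9, −27, −41).

(9, -27, -41)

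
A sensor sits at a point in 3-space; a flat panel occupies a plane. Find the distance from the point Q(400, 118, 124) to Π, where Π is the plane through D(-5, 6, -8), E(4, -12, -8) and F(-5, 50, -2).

6

DE = (9, -18, 0) and DF = (0, 44, 6), so a normal is n = DE × DF = (-108, -54, 396).
d = |(-108)·400 + (-54)·118 + 396·124 − (-2952)| / √(11664 + 2916 + 156816) = |2484| / 414 = 6.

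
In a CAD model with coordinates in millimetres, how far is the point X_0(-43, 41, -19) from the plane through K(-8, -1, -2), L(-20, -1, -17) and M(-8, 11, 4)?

23√5/15

KL = (-12, 0, -15) and KM = (0, 12, 6), so a normal is n = KL × KM = (180, 72, -144).
d = |180·(-43) + 72·41 + (-144)·(-19) − (-1224)| / √(32400 + 5184 + 20736) = |-828| / (108√5) = 23√5/15.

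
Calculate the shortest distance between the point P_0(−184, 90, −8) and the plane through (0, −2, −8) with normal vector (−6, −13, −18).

4

The plane has equation n·(r − (0, −2, −8)) = 0, i.e. n·r = 170.
Then n·(−184, 90, −8) − 170 = −92.
|n| = √(36 + 169 + 324) = 23, so the distance is |-92|/23 = 4.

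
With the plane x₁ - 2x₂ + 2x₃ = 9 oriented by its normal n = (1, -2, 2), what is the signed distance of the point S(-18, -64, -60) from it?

n·S − 9 = -19.
|n| = 3, so the signed distance is -19/3.

-19/3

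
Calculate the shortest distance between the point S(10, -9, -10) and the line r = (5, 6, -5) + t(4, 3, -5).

Direction vector d = (4, 3, -5).
AP = (5, -15, -5); AP·d = 0, |AP|² = 275, |d|² = 50.
distance² = |AP|² − (AP·d)²/|d|² = 275 − 0/50 = 275, so the distance is 5√11.

5√11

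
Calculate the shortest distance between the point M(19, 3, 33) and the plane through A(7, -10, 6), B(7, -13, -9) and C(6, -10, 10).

AB = (0, -3, -15) and AC = (-1, 0, 4), so a normal is n = AB × AC = (-12, 15, -3).
d = |(-12)·19 + 15·3 + (-3)·33 − (-252)| / √(144 + 225 + 9) = |-30| / (3√42) = 10/√42.

10/√42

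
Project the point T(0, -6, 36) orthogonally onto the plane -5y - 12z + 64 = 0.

n = (0, -5, -12), |n|² = 169, and n·T − (-64) = -338.
t = -338/169 = -2, so the foot is T − t·n = (0, -6, 36) − (-2)·(0, -5, -12) = (0, -16, 12).

(0, -16, 12)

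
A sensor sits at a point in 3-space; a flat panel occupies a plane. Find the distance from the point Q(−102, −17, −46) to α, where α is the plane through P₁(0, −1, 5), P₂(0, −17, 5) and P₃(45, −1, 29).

P₁P₂ = (0, −16, 0) and P₁P₃ = (45, 0, 24), so a normal is n = P₁P₂ × P₁P₃ = (−384, 0, 720).
d = |(-384)·(-102) + 720·(-46) − 3600| / √(147456 + 0 + 518400) = |2448| / 816 = 3.

3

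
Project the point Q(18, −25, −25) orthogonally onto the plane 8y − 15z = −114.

n = (0, 8, −15), |n|² = 289, and n·Q − (-114) = 289.
t = 289/289 = 1, so the foot is Q − t·n = (18, −25, −25) − 1·(0, 8, −15) = (18, −33, −10).

(18, -33, -10)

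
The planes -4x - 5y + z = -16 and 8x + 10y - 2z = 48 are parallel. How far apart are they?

4√42/21

Divide the second equation by -2 to match normals: -4x - 5y + z = -24.
With common normal n = (-4, -5, 1) (|n| = √42), the distance is |(-16) − (-24)|/|n| = 8/√42.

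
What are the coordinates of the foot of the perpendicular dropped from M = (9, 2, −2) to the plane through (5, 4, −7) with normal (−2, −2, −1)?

The perpendicular from M has direction n = (−2, −2, −1): r = (9, 2, −2) + t(−2, −2, −1).
Substitute into the plane: n·(M + tn) = -11 gives -20 + 9t = -11, so t = 1.
Foot = (9, 2, −2) + 1·(−2, −2, −1) = (7, 0, −3).

(7, 0, -3)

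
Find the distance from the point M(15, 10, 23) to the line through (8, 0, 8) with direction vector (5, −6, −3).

Direction vector d = (5, −6, −3).
AP = (7, 10, 15); AP·d = -70, |AP|² = 374, |d|² = 70.
distance² = |AP|² − (AP·d)²/|d|² = 374 − 4900/70 = 304, so the distance is 4√19.

4√19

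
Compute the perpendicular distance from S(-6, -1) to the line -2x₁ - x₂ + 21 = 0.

34/√5

The normal to the line is n = (-2, -1) with |n| = √5.
|n·S − (-21)| = |13 − (-21)| = 34, so the distance is 34/√5.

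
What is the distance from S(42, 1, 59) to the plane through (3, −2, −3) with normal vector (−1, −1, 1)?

The plane has equation n·(r − (3, −2, −3)) = 0, i.e. n·r = -4.
Then n·(42, 1, 59) − (−4) = 20.
|n| = √(1 + 1 + 1) = √3, so the distance is |20|/√3 = 20/√3.

20/√3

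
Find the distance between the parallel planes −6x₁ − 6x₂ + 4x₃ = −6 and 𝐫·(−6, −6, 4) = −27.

With common normal n = (−6, −6, 4) (|n| = 2√22), the distance is |(-6) − (-27)|/|n| = 21/(2√22) = 21√22/44.

21/(2√22)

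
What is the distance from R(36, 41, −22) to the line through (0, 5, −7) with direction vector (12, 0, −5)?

36

Direction vector d = (12, 0, −5).
AP = (36, 36, −15); AP·d = 507, |AP|² = 2817, |d|² = 169.
distance² = |AP|² − (AP·d)²/|d|² = 2817 − 257049/169 = 1296, so the distance is 36.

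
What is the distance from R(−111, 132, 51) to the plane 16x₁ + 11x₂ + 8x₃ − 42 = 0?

2

n = (16, 11, 8); n·P − 42 = 42; |n| = 21; distance = 42/21 = 2.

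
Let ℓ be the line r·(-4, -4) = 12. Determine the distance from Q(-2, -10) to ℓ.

9/√2

The normal to the line is n = (-4, -4) with |n| = 4√2.
|n·Q − 12| = |48 − 12| = 36, so the distance is 36/(4√2) = 9/√2.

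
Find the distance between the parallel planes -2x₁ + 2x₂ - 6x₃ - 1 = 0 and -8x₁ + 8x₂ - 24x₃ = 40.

9√11/22

Divide the second equation by 4 to match normals: -2x₁ + 2x₂ - 6x₃ = 10.
Both planes have normal n = (-2, 2, -6), |n| = 2√11. Any point on the first plane is at distance |10 − 1|/|n| = 9/(2√11) from the second.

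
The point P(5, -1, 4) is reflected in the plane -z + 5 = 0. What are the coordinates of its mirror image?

n = (0, 0, -1), |n|² = 1, n·P − (-5) = 1, so t = 1/1 = 1.
Foot F = P − 1·n = (5, -1, 5); the reflection is 2F − P = (5, -1, 6).

(5, -1, 6)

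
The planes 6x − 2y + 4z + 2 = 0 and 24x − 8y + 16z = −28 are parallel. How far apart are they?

Divide the second equation by 4 to match normals: 6x − 2y + 4z = -7.
Both planes have normal n = (6, −2, 4), |n| = 2√14. Any point on the first plane is at distance |(-7) − (-2)|/|n| = 5/(2√14) from the second.

5√14/28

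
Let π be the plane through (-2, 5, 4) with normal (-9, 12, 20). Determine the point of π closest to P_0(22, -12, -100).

The perpendicular from P_0 has direction n = (-9, 12, 20): r = (22, -12, -100) + λ(-9, 12, 20).
Substitute into the plane: n·(P_0 + λn) = 158 gives -2342 + 625λ = 158, so λ = 4.
Foot = (22, -12, -100) + 4·(-9, 12, 20) = (-14, 36, -20).

(-14, 36, -20)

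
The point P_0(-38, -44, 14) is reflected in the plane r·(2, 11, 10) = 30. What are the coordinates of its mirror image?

With n = (2, 11, 10), the signed offset is (n·P_0 − 30)/|n|² = -450/225 = -2.
P_0' = P_0 − 2t·n = (-38, -44, 14) − (-4)·(2, 11, 10) = (-30, 0, 54).

(-30, 0, 54)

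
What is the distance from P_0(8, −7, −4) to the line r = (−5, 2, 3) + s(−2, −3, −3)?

Direction vector d = (−2, −3, −3).
AP = (13, −9, −7), and AP × d = (6, 53, −57).
|AP × d|² = 6094 and |d|² = 22, so the distance is √(6094/22) = √277.

√277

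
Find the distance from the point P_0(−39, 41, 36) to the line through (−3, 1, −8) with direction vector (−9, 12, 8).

Direction vector d = (−9, 12, 8).
AP = (−36, 40, 44); AP·d = 1156, |AP|² = 4832, |d|² = 289.
distance² = |AP|² − (AP·d)²/|d|² = 4832 − 1336336/289 = 208, so the distance is 4√13.

4√13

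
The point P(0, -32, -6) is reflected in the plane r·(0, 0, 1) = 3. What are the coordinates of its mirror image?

(0, -32, 12)

n = (0, 0, 1), |n|² = 1, n·P − 3 = -9, so t = -9/1 = -9.
Foot F = P − (-9)·n = (0, -32, 3); the reflection is 2F − P = (0, -32, 12).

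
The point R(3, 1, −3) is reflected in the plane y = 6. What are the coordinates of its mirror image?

With n = (0, 1, 0), the signed offset is (n·R − 6)/|n|² = -5/1 = -5.
R' = R − 2t·n = (3, 1, −3) − (-10)·(0, 1, 0) = (3, 11, −3).

(3, 11, -3)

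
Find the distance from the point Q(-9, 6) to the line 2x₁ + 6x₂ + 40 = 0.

The normal to the line is n = (2, 6) with |n| = 2√10.
|n·Q − (-40)| = |18 − (-40)| = 58, so the distance is 58/(2√10) = 29√10/10.

29√10/10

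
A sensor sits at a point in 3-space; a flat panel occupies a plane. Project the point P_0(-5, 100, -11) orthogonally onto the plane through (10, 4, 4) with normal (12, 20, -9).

The perpendicular from P_0 has direction n = (12, 20, -9): r = (-5, 100, -11) + μ(12, 20, -9).
Substitute into the plane: n·(P_0 + μn) = 164 gives 2039 + 625μ = 164, so μ = -3.
Foot = (-5, 100, -11) + (-3)·(12, 20, -9) = (-41, 40, 16).

(-41, 40, 16)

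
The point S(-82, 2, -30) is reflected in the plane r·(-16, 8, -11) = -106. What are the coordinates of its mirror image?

n = (-16, 8, -11), |n|² = 441, n·S − (-106) = 1764, so t = 1764/441 = 4.
Foot F = S − 4·n = (-18, -30, 14); the reflection is 2F − S = (46, -62, 58).

(46, -62, 58)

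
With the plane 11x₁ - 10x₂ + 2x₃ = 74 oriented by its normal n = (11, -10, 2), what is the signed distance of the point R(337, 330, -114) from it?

n·R − 74 = 105.
|n| = 15, so the signed distance is 105/15 = 7.

7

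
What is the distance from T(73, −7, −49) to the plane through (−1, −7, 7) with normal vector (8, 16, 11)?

8/7

The plane has equation n·(r − (−1, −7, 7)) = 0, i.e. n·r = -43.
Then n·(73, −7, −49) − (−43) = −24.
|n| = √(64 + 256 + 121) = 21, so the distance is |-24|/21 = 8/7.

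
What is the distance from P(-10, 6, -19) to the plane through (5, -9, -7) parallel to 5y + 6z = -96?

Parallel planes share the normal n = (0, 5, 6); since (5, -9, -7) lies on the plane, its equation is 5y + 6z = -87.
n = (0, 5, 6); n·P − (-87) = 3; |n| = √61; distance = 3/√61 = 3√61/61.

3/√61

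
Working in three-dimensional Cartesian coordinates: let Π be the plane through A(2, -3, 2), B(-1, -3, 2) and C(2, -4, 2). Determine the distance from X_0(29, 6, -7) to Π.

AB = (-3, 0, 0) and AC = (0, -1, 0), so a normal is n = AB × AC = (0, 0, 3).
Then n·(29, 6, -7) - 6 = -27.
|n| = √(0 + 0 + 9) = 3, so the distance is |-27|/3 = 9.

9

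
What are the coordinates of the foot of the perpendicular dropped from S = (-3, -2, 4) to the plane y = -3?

n = (0, 1, 0), |n|² = 1, and n·S − (-3) = 1.
t = 1/1 = 1, so the foot is S − t·n = (-3, -2, 4) − 1·(0, 1, 0) = (-3, -3, 4).

(-3, -3, 4)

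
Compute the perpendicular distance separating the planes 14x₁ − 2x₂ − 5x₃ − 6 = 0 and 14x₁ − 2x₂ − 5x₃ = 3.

Both planes have normal n = (14, −2, −5), |n| = 15. Any point on the first plane is at distance |3 − 6|/|n| = 3/15 = 1/5 from the second.

1/5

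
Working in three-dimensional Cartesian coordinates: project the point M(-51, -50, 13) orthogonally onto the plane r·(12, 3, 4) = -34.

The perpendicular from M has direction n = (12, 3, 4): r = (-51, -50, 13) + t(12, 3, 4).
Substitute into the plane: n·(M + tn) = -34 gives -710 + 169t = -34, so t = 4.
Foot = (-51, -50, 13) + 4·(12, 3, 4) = (-3, -38, 29).

(-3, -38, 29)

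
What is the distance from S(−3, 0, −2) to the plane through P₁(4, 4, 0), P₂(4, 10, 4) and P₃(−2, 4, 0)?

P₁P₂ = (0, 6, 4) and P₁P₃ = (−6, 0, 0), so a normal is n = P₁P₂ × P₁P₃ = (0, −24, 36).
Then n·(−3, 0, −2) − (−96) = 24.
|n| = √(0 + 576 + 1296) = 12√13, so the distance is |24|/(12√13) = 2√13/13.

2√13/13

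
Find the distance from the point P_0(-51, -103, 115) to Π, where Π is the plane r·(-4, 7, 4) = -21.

4

Normal vector n = (-4, 7, 4), and n·(-51, -103, 115) - (-21) = -36.
|n| = √(16 + 49 + 16) = 9, so the distance is |-36|/9 = 4.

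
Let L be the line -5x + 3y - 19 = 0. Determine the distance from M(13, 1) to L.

The normal to the line is n = (-5, 3) with |n| = √34.
|n·M − 19| = |-62 − 19| = 81, so the distance is 81/√34.

81/√34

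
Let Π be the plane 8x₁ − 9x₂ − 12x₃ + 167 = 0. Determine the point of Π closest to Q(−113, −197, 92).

n = (8, −9, −12), |n|² = 289, and n·Q − (-167) = -68.
t = -68/289 = -4/17, so the foot is Q − t·n = (−113, −197, 92) − (-4/17)·(8, −9, −12) = (−1889/17, −3385/17, 1516/17).

(-1889/17, -3385/17, 1516/17)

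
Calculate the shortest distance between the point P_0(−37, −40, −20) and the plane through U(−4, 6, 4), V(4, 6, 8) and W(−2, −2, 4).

14/9

UV = (8, 0, 4) and UW = (2, −8, 0), so a normal is n = UV × UW = (32, 8, −64).
Then n·(−37, −40, −20) − (−336) = 112.
|n| = √(1024 + 64 + 4096) = 72, so the distance is |112|/72 = 14/9.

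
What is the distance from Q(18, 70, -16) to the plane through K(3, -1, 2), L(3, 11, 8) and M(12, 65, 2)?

KL = (0, 12, 6) and KM = (9, 66, 0), so a normal is n = KL × KM = (-396, 54, -108).
Then n·(18, 70, -16) - (-1458) = -162.
|n| = √(156816 + 2916 + 11664) = 414, so the distance is |-162|/414 = 9/23.

9/23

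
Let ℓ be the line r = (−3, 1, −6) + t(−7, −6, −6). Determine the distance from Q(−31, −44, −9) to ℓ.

21√2

Direction vector d = (−7, −6, −6).
AP = (−28, −45, −3); AP·d = 484, |AP|² = 2818, |d|² = 121.
distance² = |AP|² − (AP·d)²/|d|² = 2818 − 234256/121 = 882, so the distance is 21√2.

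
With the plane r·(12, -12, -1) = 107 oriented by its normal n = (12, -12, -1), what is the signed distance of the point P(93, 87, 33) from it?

-4

n·P − 107 = -68.
|n| = 17, so the signed distance is -68/17 = -4.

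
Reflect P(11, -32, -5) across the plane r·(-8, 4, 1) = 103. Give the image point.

(-53, 0, 3)

n = (-8, 4, 1), |n|² = 81, n·P − 103 = -324, so t = -324/81 = -4.
Foot F = P − (-4)·n = (-21, -16, -1); the reflection is 2F − P = (-53, 0, 3).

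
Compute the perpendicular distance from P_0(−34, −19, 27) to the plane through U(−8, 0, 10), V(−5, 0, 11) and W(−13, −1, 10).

18√35/35

UV = (3, 0, 1) and UW = (−5, −1, 0), so a normal is n = UV × UW = (1, −5, −3).
Then n·(−34, −19, 27) − (−38) = 18.
|n| = √(1 + 25 + 9) = √35, so the distance is |18|/√35 = 18/√35.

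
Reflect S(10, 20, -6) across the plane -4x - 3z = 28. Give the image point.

(-6, 20, -18)

n = (-4, 0, -3), |n|² = 25, n·S − 28 = -50, so t = -50/25 = -2.
Foot F = S − (-2)·n = (2, 20, -12); the reflection is 2F − S = (-6, 20, -18).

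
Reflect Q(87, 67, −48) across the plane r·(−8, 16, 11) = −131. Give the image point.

n = (−8, 16, 11), |n|² = 441, n·Q − (-131) = -21, so t = -21/441 = -1/21.
Foot F = Q − (-1/21)·n = (1819/21, 1423/21, −997/21); the reflection is 2F − Q = (1811/21, 1439/21, −986/21).

(1811/21, 1439/21, -986/21)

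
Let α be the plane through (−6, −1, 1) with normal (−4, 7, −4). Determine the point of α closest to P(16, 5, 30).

(8, 19, 22)

n = (−4, 7, −4), |n|² = 81, and n·P − 13 = -162.
t = -162/81 = -2, so the foot is P − t·n = (16, 5, 30) − (-2)·(−4, 7, −4) = (8, 19, 22).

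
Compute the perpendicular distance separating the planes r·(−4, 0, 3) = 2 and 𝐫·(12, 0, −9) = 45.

Divide the second equation by -3 to match normals: −4x + 3z = -15.
Both planes have normal n = (−4, 0, 3), |n| = 5. Any point on the first plane is at distance |(-15) − 2|/|n| = 17/5 from the second.

17/5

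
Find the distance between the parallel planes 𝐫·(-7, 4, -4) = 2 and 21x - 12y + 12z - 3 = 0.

Divide the second equation by -3 to match normals: -7x + 4y - 4z = -1.
Both planes have normal n = (-7, 4, -4), |n| = 9. Any point on the first plane is at distance |(-1) − 2|/|n| = 3/9 = 1/3 from the second.

1/3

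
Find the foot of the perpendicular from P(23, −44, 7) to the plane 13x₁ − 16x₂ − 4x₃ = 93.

(-3, -12, 15)

n = (13, −16, −4), |n|² = 441, and n·P − 93 = 882.
t = 882/441 = 2, so the foot is P − t·n = (23, −44, 7) − 2·(13, −16, −4) = (−3, −12, 15).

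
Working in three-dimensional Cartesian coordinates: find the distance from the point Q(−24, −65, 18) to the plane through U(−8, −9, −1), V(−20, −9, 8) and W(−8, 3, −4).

28/√26

UV = (−12, 0, 9) and UW = (0, 12, −3), so a normal is n = UV × UW = (−108, −36, −144).
d = |(-108)·(-24) + (-36)·(-65) + (-144)·18 − 1332| / √(11664 + 1296 + 20736) = |1008| / (36√26) = 14√26/13.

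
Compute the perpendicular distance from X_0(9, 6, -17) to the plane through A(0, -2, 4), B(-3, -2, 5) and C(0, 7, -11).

AB = (-3, 0, 1) and AC = (0, 9, -15), so a normal is n = AB × AC = (-9, -45, -27).
Then n·(9, 6, -17) - (-18) = 126.
|n| = √(81 + 2025 + 729) = 9√35, so the distance is |126|/(9√35) = 2√35/5.

14/√35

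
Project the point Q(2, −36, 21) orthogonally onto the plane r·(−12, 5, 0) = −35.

(-10, -31, 21)

The perpendicular from Q has direction n = (−12, 5, 0): r = (2, −36, 21) + λ(−12, 5, 0).
Substitute into the plane: n·(Q + λn) = -35 gives -204 + 169λ = -35, so λ = 1.
Foot = (2, −36, 21) + 1·(−12, 5, 0) = (−10, −31, 21).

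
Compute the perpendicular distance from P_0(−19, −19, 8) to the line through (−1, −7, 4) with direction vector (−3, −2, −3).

Direction vector d = (−3, −2, −3).
AP = (−18, −12, 4), and AP × d = (44, −66, 0).
|AP × d|² = 6292 and |d|² = 22, so the distance is √(6292/22) = √286.

√286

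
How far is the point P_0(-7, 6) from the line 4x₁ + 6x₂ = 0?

The normal to the line is n = (4, 6) with |n| = 2√13.
|n·P_0 − 0| = |8 − 0| = 8, so the distance is 8/(2√13) = 4/√13.

4√13/13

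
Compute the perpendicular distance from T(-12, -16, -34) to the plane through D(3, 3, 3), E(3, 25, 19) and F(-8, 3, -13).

DE = (0, 22, 16) and DF = (-11, 0, -16), so a normal is n = DE × DF = (-352, -176, 242).
Then n·(-12, -16, -34) - (-858) = -330.
|n| = √(123904 + 30976 + 58564) = 462, so the distance is |-330|/462 = 5/7.

5/7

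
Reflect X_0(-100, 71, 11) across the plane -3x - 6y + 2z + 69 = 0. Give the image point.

(-730/7, 437/7, 97/7)

n = (-3, -6, 2), |n|² = 49, n·X_0 − (-69) = -35, so t = -35/49 = -5/7.
Foot F = X_0 − (-5/7)·n = (-715/7, 467/7, 87/7); the reflection is 2F − X_0 = (-730/7, 437/7, 97/7).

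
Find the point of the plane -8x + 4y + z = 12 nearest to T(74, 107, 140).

n = (-8, 4, 1), |n|² = 81, and n·T − 12 = -36.
t = -36/81 = -4/9, so the foot is T − t·n = (74, 107, 140) − (-4/9)·(-8, 4, 1) = (634/9, 979/9, 1264/9).

(634/9, 979/9, 1264/9)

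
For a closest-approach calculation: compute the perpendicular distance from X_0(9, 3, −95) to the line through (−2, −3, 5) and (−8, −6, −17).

A direction vector is d = (−6, −3, −22).
AP = (11, 6, −100), and AP × d = (−432, 842, 3).
|AP × d|² = 895597 and |d|² = 529, so the distance is √(895597/529) = √1693.

√1693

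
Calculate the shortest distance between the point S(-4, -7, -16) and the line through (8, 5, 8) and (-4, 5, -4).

6√6

A direction vector is d = (-12, 0, -12).
AP = (-12, -12, -24); AP·d = 432, |AP|² = 864, |d|² = 288.
distance² = |AP|² − (AP·d)²/|d|² = 864 − 186624/288 = 216, so the distance is 6√6.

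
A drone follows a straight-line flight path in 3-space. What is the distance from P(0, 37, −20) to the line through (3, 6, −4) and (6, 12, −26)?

A direction vector is d = (3, 6, −22).
AP = (−3, 31, −16); AP·d = 529, |AP|² = 1226, |d|² = 529.
distance² = |AP|² − (AP·d)²/|d|² = 1226 − 279841/529 = 697, so the distance is √697.

√697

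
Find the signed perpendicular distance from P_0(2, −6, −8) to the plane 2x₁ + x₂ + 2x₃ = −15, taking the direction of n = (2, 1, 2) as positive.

-1

n·P_0 − (-15) = -3.
|n| = 3, so the signed distance is -3/3 = -1.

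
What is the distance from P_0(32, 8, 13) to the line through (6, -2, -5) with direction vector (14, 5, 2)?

Direction vector d = (14, 5, 2).
AP = (26, 10, 18), and AP × d = (-70, 200, -10).
|AP × d|² = 45000 and |d|² = 225, so the distance is √(45000/225) = √200 = 10√2.

10√2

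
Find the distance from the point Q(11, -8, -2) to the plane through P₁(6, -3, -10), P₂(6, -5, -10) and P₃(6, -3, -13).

5

P₁P₂ = (0, -2, 0) and P₁P₃ = (0, 0, -3), so a normal is n = P₁P₂ × P₁P₃ = (6, 0, 0).
Then n·(11, -8, -2) - 36 = 30.
|n| = √(36 + 0 + 0) = 6, so the distance is |30|/6 = 5.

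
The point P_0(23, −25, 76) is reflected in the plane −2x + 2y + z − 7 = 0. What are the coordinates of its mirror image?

(11, -13, 82)

With n = (−2, 2, 1), the signed offset is (n·P_0 − 7)/|n|² = -27/9 = -3.
P_0' = P_0 − 2t·n = (23, −25, 76) − (-6)·(−2, 2, 1) = (11, −13, 82).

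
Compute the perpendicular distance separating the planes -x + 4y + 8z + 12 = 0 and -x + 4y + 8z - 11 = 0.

23/9

With common normal n = (-1, 4, 8) (|n| = 9), the distance is |(-12) − 11|/|n| = 23/9.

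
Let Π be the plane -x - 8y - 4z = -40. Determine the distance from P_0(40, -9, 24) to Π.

8/3

Normal vector n = (-1, -8, -4), and n·(40, -9, 24) - (-40) = -24.
|n| = √(1 + 64 + 16) = 9, so the distance is |-24|/9 = 8/3.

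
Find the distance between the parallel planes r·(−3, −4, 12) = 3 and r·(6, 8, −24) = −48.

Divide the second equation by -2 to match normals: −3x₁ − 4x₂ + 12x₃ = 24.
With common normal n = (−3, −4, 12) (|n| = 13), the distance is |3 − 24|/|n| = 21/13.

21/13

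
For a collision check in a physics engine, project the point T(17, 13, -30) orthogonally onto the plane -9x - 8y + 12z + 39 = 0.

(-1, -3, -6)

n = (-9, -8, 12), |n|² = 289, and n·T − (-39) = -578.
t = -578/289 = -2, so the foot is T − t·n = (17, 13, -30) − (-2)·(-9, -8, 12) = (-1, -3, -6).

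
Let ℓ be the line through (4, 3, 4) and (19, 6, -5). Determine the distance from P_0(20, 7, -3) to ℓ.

A direction vector is d = (15, 3, -9).
AP = (16, 4, -7); AP·d = 315, |AP|² = 321, |d|² = 315.
distance² = |AP|² − (AP·d)²/|d|² = 321 − 99225/315 = 6, so the distance is √6.

√6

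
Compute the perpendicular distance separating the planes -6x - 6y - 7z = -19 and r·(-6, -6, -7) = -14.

5/11

With common normal n = (-6, -6, -7) (|n| = 11), the distance is |(-19) − (-14)|/|n| = 5/11.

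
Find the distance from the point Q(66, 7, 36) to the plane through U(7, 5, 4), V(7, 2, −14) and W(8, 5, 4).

20/√37

UV = (0, −3, −18) and UW = (1, 0, 0), so a normal is n = UV × UW = (0, −18, 3).
d = |(-18)·7 + 3·36 − (-78)| / √(0 + 324 + 9) = |60| / (3√37) = 20√37/37.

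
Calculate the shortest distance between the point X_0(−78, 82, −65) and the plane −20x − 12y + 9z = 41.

Normal vector n = (−20, −12, 9), and n·(−78, 82, −65) − 41 = −50.
|n| = √(400 + 144 + 81) = 25, so the distance is |-50|/25 = 2.

2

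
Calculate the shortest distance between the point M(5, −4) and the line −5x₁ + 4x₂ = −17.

24/√41

The normal to the line is n = (−5, 4) with |n| = √41.
|n·M − (-17)| = |-41 − (-17)| = 24, so the distance is 24/√41 = 24√41/41.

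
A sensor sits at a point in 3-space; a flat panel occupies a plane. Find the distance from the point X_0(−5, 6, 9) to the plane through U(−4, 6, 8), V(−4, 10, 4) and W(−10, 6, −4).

UV = (0, 4, −4) and UW = (−6, 0, −12), so a normal is n = UV × UW = (−48, 24, 24).
Then n·(−5, 6, 9) − 528 = 72.
|n| = √(2304 + 576 + 576) = 24√6, so the distance is |72|/(24√6) = √6/2.

3/√6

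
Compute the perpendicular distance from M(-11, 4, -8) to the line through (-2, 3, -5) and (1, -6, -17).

A direction vector is d = (3, -9, -12).
AP = (-9, 1, -3); AP·d = 0, |AP|² = 91, |d|² = 234.
distance² = |AP|² − (AP·d)²/|d|² = 91 − 0/234 = 91, so the distance is √91.

√91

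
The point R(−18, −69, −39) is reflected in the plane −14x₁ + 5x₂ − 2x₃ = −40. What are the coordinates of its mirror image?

(-134/9, -631/9, -347/9)

n = (−14, 5, −2), |n|² = 225, n·R − (-40) = 25, so t = 25/225 = 1/9.
Foot F = R − (1/9)·n = (−148/9, −626/9, −349/9); the reflection is 2F − R = (−134/9, −631/9, −347/9).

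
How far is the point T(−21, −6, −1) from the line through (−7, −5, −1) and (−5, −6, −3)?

2√29

A direction vector is d = (2, −1, −2).
AP = (−14, −1, 0), and AP × d = (2, −28, 16).
|AP × d|² = 1044 and |d|² = 9, so the distance is √(1044/9) = √116 = 2√29.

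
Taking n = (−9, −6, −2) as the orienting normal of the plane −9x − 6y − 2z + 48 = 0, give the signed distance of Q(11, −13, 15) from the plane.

n·Q − (-48) = -3.
|n| = 11, so the signed distance is -3/11.

-3/11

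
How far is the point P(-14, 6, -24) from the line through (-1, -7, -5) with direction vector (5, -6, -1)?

√451

Direction vector d = (5, -6, -1).
AP = (-13, 13, -19); AP·d = -124, |AP|² = 699, |d|² = 62.
distance² = |AP|² − (AP·d)²/|d|² = 699 − 15376/62 = 451, so the distance is √451.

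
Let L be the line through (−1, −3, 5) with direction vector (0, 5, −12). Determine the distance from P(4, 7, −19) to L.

5

Direction vector d = (0, 5, −12).
AP = (5, 10, −24), and AP × d = (0, 60, 25).
|AP × d|² = 4225 and |d|² = 169, so the distance is √(4225/169) = √25 = 5.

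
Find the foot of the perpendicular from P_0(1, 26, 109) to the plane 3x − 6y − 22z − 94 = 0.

(16, -4, -1)

The perpendicular from P_0 has direction n = (3, −6, −22): r = (1, 26, 109) + μ(3, −6, −22).
Substitute into the plane: n·(P_0 + μn) = 94 gives -2551 + 529μ = 94, so μ = 5.
Foot = (1, 26, 109) + 5·(3, −6, −22) = (16, −4, −1).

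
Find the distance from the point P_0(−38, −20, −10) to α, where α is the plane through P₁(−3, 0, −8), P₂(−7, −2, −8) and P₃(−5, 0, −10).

7√6/6

P₁P₂ = (−4, −2, 0) and P₁P₃ = (−2, 0, −2), so a normal is n = P₁P₂ × P₁P₃ = (4, −8, −4).
n = (4, −8, −4); n·P − 20 = 28; |n| = 4√6; distance = 28/(4√6) = 7/√6.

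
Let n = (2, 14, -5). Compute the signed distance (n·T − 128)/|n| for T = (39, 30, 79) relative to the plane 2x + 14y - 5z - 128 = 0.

-5/3

n·T − 128 = -25.
|n| = 15, so the signed distance is -25/15 = -5/3.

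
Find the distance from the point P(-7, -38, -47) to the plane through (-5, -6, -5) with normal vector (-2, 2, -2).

4√3

The plane has equation n·(r − (-5, -6, -5)) = 0, i.e. n·r = 8.
d = |(-2)·(-7) + 2·(-38) + (-2)·(-47) − 8| / √(4 + 4 + 4) = |24| / (2√3) = 4√3.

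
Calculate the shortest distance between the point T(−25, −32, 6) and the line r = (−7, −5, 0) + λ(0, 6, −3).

Direction vector d = (0, 6, −3).
AP = (−18, −27, 6); AP·d = -180, |AP|² = 1089, |d|² = 45.
distance² = |AP|² − (AP·d)²/|d|² = 1089 − 32400/45 = 369, so the distance is 3√41.

3√41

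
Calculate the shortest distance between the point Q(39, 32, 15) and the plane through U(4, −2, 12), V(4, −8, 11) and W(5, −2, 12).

UV = (0, −6, −1) and UW = (1, 0, 0), so a normal is n = UV × UW = (0, −1, 6).
Then n·(39, 32, 15) − 74 = −16.
|n| = √(0 + 1 + 36) = √37, so the distance is |-16|/√37 = 16/√37.

16/√37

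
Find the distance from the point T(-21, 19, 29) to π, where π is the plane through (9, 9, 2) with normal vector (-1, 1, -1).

13/√3

The plane has equation n·(r − (9, 9, 2)) = 0, i.e. n·r = -2.
n = (-1, 1, -1); n·P − (-2) = 13; |n| = √3; distance = 13/√3.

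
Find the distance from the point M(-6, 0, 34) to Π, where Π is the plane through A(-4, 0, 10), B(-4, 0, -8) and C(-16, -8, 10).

4/√13

AB = (0, 0, -18) and AC = (-12, -8, 0), so a normal is n = AB × AC = (-144, 216, 0).
n = (-144, 216, 0); n·P − 576 = 288; |n| = 72√13; distance = 288/(72√13) = 4/√13.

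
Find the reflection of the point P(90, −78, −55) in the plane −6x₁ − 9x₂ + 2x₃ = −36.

(1086/11, -714/11, -637/11)

With n = (−6, −9, 2), the signed offset is (n·P − (-36))/|n|² = 88/121 = 8/11.
P' = P − 2t·n = (90, −78, −55) − (16/11)·(−6, −9, 2) = (1086/11, −714/11, −637/11).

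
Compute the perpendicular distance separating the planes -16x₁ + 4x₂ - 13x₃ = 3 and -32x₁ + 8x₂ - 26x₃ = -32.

Divide the second equation by 2 to match normals: -16x₁ + 4x₂ - 13x₃ = -16.
With common normal n = (-16, 4, -13) (|n| = 21), the distance is |3 − (-16)|/|n| = 19/21.

19/21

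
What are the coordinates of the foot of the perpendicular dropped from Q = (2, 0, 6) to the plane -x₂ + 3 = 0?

(2, 3, 6)

n = (0, -1, 0), |n|² = 1, and n·Q − (-3) = 3.
t = 3/1 = 3, so the foot is Q − t·n = (2, 0, 6) − 3·(0, -1, 0) = (2, 3, 6).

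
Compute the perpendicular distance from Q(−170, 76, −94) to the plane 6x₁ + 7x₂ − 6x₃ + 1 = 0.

d = |6·(-170) + 7·76 + (-6)·(-94) − (-1)| / √(36 + 49 + 36) = |77| / 11 = 7.

7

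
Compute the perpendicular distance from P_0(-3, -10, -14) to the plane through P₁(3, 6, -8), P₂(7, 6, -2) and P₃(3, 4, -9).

11√14/7

P₁P₂ = (4, 0, 6) and P₁P₃ = (0, -2, -1), so a normal is n = P₁P₂ × P₁P₃ = (12, 4, -8).
n = (12, 4, -8); n·P − 124 = -88; |n| = 4√14; distance = 88/(4√14) = 11√14/7.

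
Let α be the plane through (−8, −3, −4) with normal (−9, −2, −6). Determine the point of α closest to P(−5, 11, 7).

(-14, 9, 1)

The perpendicular from P has direction n = (−9, −2, −6): r = (−5, 11, 7) + μ(−9, −2, −6).
Substitute into the plane: n·(P + μn) = 102 gives -19 + 121μ = 102, so μ = 1.
Foot = (−5, 11, 7) + 1·(−9, −2, −6) = (−14, 9, 1).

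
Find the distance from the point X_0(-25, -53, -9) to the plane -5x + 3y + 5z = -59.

20/√59

Normal vector n = (-5, 3, 5), and n·(-25, -53, -9) - (-59) = -20.
|n| = √(25 + 9 + 25) = √59, so the distance is |-20|/√59 = 20√59/59.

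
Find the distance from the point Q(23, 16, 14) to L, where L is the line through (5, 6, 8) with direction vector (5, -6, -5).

Direction vector d = (5, -6, -5).
AP = (18, 10, 6), and AP × d = (-14, 120, -158).
|AP × d|² = 39560 and |d|² = 86, so the distance is √(39560/86) = √460 = 2√115.

2√115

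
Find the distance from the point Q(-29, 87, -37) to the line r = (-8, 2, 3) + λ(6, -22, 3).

√802

Direction vector d = (6, -22, 3).
AP = (-21, 85, -40), and AP × d = (-625, -177, -48).
|AP × d|² = 424258 and |d|² = 529, so the distance is √(424258/529) = √802.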